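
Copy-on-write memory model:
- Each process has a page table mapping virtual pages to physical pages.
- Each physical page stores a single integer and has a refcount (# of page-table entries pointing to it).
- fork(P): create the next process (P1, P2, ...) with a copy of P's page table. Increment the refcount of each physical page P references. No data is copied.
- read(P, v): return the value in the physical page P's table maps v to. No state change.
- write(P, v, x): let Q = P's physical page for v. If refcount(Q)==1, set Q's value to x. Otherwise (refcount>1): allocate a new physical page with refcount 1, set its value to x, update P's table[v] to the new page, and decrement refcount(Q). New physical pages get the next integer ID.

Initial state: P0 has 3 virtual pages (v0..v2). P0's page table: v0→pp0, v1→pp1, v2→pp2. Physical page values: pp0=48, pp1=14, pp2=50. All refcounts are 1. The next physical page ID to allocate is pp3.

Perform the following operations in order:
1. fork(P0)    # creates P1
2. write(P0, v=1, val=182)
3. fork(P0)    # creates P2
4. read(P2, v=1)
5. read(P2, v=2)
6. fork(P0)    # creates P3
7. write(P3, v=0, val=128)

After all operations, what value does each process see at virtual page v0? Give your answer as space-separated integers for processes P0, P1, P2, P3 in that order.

Op 1: fork(P0) -> P1. 3 ppages; refcounts: pp0:2 pp1:2 pp2:2
Op 2: write(P0, v1, 182). refcount(pp1)=2>1 -> COPY to pp3. 4 ppages; refcounts: pp0:2 pp1:1 pp2:2 pp3:1
Op 3: fork(P0) -> P2. 4 ppages; refcounts: pp0:3 pp1:1 pp2:3 pp3:2
Op 4: read(P2, v1) -> 182. No state change.
Op 5: read(P2, v2) -> 50. No state change.
Op 6: fork(P0) -> P3. 4 ppages; refcounts: pp0:4 pp1:1 pp2:4 pp3:3
Op 7: write(P3, v0, 128). refcount(pp0)=4>1 -> COPY to pp4. 5 ppages; refcounts: pp0:3 pp1:1 pp2:4 pp3:3 pp4:1
P0: v0 -> pp0 = 48
P1: v0 -> pp0 = 48
P2: v0 -> pp0 = 48
P3: v0 -> pp4 = 128

Answer: 48 48 48 128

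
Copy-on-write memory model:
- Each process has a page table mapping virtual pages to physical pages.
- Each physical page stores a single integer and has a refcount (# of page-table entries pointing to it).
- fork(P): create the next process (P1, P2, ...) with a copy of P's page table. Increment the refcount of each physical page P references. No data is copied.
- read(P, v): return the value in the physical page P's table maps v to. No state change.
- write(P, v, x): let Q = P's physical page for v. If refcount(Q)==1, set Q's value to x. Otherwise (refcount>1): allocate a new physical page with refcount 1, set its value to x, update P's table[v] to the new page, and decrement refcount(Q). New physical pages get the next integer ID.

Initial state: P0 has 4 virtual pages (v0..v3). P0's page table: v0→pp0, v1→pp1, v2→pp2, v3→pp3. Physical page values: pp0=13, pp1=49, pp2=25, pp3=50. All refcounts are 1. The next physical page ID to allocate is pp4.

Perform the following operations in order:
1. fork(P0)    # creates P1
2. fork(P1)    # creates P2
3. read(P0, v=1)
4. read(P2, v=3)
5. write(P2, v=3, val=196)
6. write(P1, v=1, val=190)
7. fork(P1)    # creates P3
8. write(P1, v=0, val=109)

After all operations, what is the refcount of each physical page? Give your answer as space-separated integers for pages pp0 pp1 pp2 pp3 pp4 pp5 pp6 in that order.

Op 1: fork(P0) -> P1. 4 ppages; refcounts: pp0:2 pp1:2 pp2:2 pp3:2
Op 2: fork(P1) -> P2. 4 ppages; refcounts: pp0:3 pp1:3 pp2:3 pp3:3
Op 3: read(P0, v1) -> 49. No state change.
Op 4: read(P2, v3) -> 50. No state change.
Op 5: write(P2, v3, 196). refcount(pp3)=3>1 -> COPY to pp4. 5 ppages; refcounts: pp0:3 pp1:3 pp2:3 pp3:2 pp4:1
Op 6: write(P1, v1, 190). refcount(pp1)=3>1 -> COPY to pp5. 6 ppages; refcounts: pp0:3 pp1:2 pp2:3 pp3:2 pp4:1 pp5:1
Op 7: fork(P1) -> P3. 6 ppages; refcounts: pp0:4 pp1:2 pp2:4 pp3:3 pp4:1 pp5:2
Op 8: write(P1, v0, 109). refcount(pp0)=4>1 -> COPY to pp6. 7 ppages; refcounts: pp0:3 pp1:2 pp2:4 pp3:3 pp4:1 pp5:2 pp6:1

Answer: 3 2 4 3 1 2 1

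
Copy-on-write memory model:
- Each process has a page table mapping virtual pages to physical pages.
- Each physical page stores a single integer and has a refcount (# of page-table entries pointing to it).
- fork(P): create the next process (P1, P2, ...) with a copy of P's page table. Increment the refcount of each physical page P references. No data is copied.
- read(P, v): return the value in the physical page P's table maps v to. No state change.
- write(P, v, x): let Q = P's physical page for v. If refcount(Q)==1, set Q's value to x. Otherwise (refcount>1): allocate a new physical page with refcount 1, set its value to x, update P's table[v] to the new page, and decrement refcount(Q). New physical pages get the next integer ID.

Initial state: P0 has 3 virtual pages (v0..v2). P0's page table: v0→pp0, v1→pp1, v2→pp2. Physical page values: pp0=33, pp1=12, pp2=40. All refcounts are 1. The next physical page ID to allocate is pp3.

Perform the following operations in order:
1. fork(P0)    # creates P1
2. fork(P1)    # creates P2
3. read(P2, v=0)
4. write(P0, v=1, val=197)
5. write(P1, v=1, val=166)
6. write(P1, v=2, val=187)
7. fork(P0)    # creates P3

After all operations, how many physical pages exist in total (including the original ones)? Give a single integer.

Answer: 6

Derivation:
Op 1: fork(P0) -> P1. 3 ppages; refcounts: pp0:2 pp1:2 pp2:2
Op 2: fork(P1) -> P2. 3 ppages; refcounts: pp0:3 pp1:3 pp2:3
Op 3: read(P2, v0) -> 33. No state change.
Op 4: write(P0, v1, 197). refcount(pp1)=3>1 -> COPY to pp3. 4 ppages; refcounts: pp0:3 pp1:2 pp2:3 pp3:1
Op 5: write(P1, v1, 166). refcount(pp1)=2>1 -> COPY to pp4. 5 ppages; refcounts: pp0:3 pp1:1 pp2:3 pp3:1 pp4:1
Op 6: write(P1, v2, 187). refcount(pp2)=3>1 -> COPY to pp5. 6 ppages; refcounts: pp0:3 pp1:1 pp2:2 pp3:1 pp4:1 pp5:1
Op 7: fork(P0) -> P3. 6 ppages; refcounts: pp0:4 pp1:1 pp2:3 pp3:2 pp4:1 pp5:1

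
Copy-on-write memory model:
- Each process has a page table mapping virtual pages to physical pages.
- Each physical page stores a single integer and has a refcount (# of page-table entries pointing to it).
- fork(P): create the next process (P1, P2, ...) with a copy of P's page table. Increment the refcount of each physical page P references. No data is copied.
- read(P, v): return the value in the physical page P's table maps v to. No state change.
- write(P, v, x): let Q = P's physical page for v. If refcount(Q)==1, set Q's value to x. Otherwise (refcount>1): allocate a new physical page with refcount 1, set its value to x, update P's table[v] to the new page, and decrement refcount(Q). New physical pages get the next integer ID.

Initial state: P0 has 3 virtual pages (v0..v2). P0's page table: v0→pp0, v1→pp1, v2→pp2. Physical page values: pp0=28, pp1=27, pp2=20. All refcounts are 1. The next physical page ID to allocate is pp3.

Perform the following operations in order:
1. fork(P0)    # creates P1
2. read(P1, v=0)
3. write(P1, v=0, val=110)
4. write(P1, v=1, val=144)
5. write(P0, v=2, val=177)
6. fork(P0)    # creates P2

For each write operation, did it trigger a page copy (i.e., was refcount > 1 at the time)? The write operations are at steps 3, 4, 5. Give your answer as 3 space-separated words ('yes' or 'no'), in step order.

Op 1: fork(P0) -> P1. 3 ppages; refcounts: pp0:2 pp1:2 pp2:2
Op 2: read(P1, v0) -> 28. No state change.
Op 3: write(P1, v0, 110). refcount(pp0)=2>1 -> COPY to pp3. 4 ppages; refcounts: pp0:1 pp1:2 pp2:2 pp3:1
Op 4: write(P1, v1, 144). refcount(pp1)=2>1 -> COPY to pp4. 5 ppages; refcounts: pp0:1 pp1:1 pp2:2 pp3:1 pp4:1
Op 5: write(P0, v2, 177). refcount(pp2)=2>1 -> COPY to pp5. 6 ppages; refcounts: pp0:1 pp1:1 pp2:1 pp3:1 pp4:1 pp5:1
Op 6: fork(P0) -> P2. 6 ppages; refcounts: pp0:2 pp1:2 pp2:1 pp3:1 pp4:1 pp5:2

yes yes yes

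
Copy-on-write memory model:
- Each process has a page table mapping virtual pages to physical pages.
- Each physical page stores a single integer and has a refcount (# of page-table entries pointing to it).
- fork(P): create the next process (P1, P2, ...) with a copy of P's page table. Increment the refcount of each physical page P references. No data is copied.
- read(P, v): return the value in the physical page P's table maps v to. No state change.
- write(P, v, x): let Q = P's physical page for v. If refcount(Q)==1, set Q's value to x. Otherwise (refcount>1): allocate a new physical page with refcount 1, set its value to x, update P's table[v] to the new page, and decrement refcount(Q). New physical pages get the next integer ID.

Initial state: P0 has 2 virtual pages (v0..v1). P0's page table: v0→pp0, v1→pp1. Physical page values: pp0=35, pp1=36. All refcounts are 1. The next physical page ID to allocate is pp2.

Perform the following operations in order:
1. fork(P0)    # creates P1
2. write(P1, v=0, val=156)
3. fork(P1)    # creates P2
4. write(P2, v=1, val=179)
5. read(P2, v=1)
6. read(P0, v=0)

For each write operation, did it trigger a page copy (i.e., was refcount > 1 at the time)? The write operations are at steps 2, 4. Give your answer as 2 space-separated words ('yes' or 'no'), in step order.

Op 1: fork(P0) -> P1. 2 ppages; refcounts: pp0:2 pp1:2
Op 2: write(P1, v0, 156). refcount(pp0)=2>1 -> COPY to pp2. 3 ppages; refcounts: pp0:1 pp1:2 pp2:1
Op 3: fork(P1) -> P2. 3 ppages; refcounts: pp0:1 pp1:3 pp2:2
Op 4: write(P2, v1, 179). refcount(pp1)=3>1 -> COPY to pp3. 4 ppages; refcounts: pp0:1 pp1:2 pp2:2 pp3:1
Op 5: read(P2, v1) -> 179. No state change.
Op 6: read(P0, v0) -> 35. No state change.

yes yes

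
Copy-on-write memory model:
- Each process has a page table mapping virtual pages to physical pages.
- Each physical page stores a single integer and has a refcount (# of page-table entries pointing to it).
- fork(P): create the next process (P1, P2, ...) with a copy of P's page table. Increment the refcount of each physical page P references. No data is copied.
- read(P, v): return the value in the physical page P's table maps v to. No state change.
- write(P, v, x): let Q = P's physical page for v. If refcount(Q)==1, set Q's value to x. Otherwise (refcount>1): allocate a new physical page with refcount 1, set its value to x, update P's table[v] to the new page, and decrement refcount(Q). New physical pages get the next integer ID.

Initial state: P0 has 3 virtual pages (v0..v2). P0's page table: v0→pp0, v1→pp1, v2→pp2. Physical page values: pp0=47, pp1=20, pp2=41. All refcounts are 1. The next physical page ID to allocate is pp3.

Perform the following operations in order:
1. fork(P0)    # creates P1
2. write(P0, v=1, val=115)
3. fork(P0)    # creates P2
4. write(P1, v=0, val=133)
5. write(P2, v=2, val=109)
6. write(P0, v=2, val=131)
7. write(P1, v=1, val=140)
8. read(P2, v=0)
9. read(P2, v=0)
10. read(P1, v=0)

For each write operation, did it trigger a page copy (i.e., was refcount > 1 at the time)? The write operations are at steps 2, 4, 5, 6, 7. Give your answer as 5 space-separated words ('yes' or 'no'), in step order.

Op 1: fork(P0) -> P1. 3 ppages; refcounts: pp0:2 pp1:2 pp2:2
Op 2: write(P0, v1, 115). refcount(pp1)=2>1 -> COPY to pp3. 4 ppages; refcounts: pp0:2 pp1:1 pp2:2 pp3:1
Op 3: fork(P0) -> P2. 4 ppages; refcounts: pp0:3 pp1:1 pp2:3 pp3:2
Op 4: write(P1, v0, 133). refcount(pp0)=3>1 -> COPY to pp4. 5 ppages; refcounts: pp0:2 pp1:1 pp2:3 pp3:2 pp4:1
Op 5: write(P2, v2, 109). refcount(pp2)=3>1 -> COPY to pp5. 6 ppages; refcounts: pp0:2 pp1:1 pp2:2 pp3:2 pp4:1 pp5:1
Op 6: write(P0, v2, 131). refcount(pp2)=2>1 -> COPY to pp6. 7 ppages; refcounts: pp0:2 pp1:1 pp2:1 pp3:2 pp4:1 pp5:1 pp6:1
Op 7: write(P1, v1, 140). refcount(pp1)=1 -> write in place. 7 ppages; refcounts: pp0:2 pp1:1 pp2:1 pp3:2 pp4:1 pp5:1 pp6:1
Op 8: read(P2, v0) -> 47. No state change.
Op 9: read(P2, v0) -> 47. No state change.
Op 10: read(P1, v0) -> 133. No state change.

yes yes yes yes no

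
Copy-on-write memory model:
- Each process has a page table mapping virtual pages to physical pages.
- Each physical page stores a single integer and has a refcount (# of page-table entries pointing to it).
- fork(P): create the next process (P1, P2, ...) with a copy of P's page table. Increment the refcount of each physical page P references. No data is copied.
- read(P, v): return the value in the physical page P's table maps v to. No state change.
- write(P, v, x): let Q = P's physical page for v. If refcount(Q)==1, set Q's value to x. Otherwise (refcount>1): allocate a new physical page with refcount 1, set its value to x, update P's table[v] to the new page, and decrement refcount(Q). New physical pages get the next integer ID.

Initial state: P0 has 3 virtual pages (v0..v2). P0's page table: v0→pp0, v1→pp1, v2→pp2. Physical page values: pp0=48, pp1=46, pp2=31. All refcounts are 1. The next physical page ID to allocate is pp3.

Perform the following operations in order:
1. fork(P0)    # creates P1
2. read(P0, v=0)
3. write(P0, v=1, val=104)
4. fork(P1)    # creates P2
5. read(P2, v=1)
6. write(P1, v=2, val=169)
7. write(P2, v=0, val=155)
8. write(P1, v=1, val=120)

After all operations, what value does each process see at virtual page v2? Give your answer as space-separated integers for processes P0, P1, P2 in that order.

Answer: 31 169 31

Derivation:
Op 1: fork(P0) -> P1. 3 ppages; refcounts: pp0:2 pp1:2 pp2:2
Op 2: read(P0, v0) -> 48. No state change.
Op 3: write(P0, v1, 104). refcount(pp1)=2>1 -> COPY to pp3. 4 ppages; refcounts: pp0:2 pp1:1 pp2:2 pp3:1
Op 4: fork(P1) -> P2. 4 ppages; refcounts: pp0:3 pp1:2 pp2:3 pp3:1
Op 5: read(P2, v1) -> 46. No state change.
Op 6: write(P1, v2, 169). refcount(pp2)=3>1 -> COPY to pp4. 5 ppages; refcounts: pp0:3 pp1:2 pp2:2 pp3:1 pp4:1
Op 7: write(P2, v0, 155). refcount(pp0)=3>1 -> COPY to pp5. 6 ppages; refcounts: pp0:2 pp1:2 pp2:2 pp3:1 pp4:1 pp5:1
Op 8: write(P1, v1, 120). refcount(pp1)=2>1 -> COPY to pp6. 7 ppages; refcounts: pp0:2 pp1:1 pp2:2 pp3:1 pp4:1 pp5:1 pp6:1
P0: v2 -> pp2 = 31
P1: v2 -> pp4 = 169
P2: v2 -> pp2 = 31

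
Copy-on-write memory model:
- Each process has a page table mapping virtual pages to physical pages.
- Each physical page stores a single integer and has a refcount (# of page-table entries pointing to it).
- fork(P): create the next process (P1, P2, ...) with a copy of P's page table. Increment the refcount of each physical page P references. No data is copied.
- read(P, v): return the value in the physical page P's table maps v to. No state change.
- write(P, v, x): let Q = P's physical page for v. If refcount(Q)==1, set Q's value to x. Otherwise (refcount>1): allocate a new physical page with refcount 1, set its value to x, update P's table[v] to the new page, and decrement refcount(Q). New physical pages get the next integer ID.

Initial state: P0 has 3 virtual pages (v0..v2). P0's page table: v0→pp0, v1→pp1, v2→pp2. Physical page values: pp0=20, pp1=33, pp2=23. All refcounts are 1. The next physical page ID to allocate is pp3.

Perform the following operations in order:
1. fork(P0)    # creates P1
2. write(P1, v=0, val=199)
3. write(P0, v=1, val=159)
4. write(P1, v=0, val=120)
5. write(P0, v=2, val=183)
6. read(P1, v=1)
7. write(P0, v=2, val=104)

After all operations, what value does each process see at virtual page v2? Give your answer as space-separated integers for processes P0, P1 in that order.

Op 1: fork(P0) -> P1. 3 ppages; refcounts: pp0:2 pp1:2 pp2:2
Op 2: write(P1, v0, 199). refcount(pp0)=2>1 -> COPY to pp3. 4 ppages; refcounts: pp0:1 pp1:2 pp2:2 pp3:1
Op 3: write(P0, v1, 159). refcount(pp1)=2>1 -> COPY to pp4. 5 ppages; refcounts: pp0:1 pp1:1 pp2:2 pp3:1 pp4:1
Op 4: write(P1, v0, 120). refcount(pp3)=1 -> write in place. 5 ppages; refcounts: pp0:1 pp1:1 pp2:2 pp3:1 pp4:1
Op 5: write(P0, v2, 183). refcount(pp2)=2>1 -> COPY to pp5. 6 ppages; refcounts: pp0:1 pp1:1 pp2:1 pp3:1 pp4:1 pp5:1
Op 6: read(P1, v1) -> 33. No state change.
Op 7: write(P0, v2, 104). refcount(pp5)=1 -> write in place. 6 ppages; refcounts: pp0:1 pp1:1 pp2:1 pp3:1 pp4:1 pp5:1
P0: v2 -> pp5 = 104
P1: v2 -> pp2 = 23

Answer: 104 23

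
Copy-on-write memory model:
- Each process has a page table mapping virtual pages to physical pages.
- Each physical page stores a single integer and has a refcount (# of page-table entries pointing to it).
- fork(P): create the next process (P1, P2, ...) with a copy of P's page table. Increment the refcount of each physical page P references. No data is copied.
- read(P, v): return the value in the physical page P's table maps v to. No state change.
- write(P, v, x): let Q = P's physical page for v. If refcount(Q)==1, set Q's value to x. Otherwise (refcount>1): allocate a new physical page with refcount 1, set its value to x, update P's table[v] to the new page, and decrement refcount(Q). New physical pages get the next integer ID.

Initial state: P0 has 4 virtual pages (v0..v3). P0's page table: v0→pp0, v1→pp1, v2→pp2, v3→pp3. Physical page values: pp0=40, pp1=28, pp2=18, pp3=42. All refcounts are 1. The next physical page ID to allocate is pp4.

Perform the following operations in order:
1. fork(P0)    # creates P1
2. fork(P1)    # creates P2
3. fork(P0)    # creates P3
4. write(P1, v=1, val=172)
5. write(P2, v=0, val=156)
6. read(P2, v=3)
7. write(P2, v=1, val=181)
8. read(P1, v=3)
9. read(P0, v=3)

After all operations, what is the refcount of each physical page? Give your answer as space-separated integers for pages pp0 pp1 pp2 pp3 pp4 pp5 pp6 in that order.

Op 1: fork(P0) -> P1. 4 ppages; refcounts: pp0:2 pp1:2 pp2:2 pp3:2
Op 2: fork(P1) -> P2. 4 ppages; refcounts: pp0:3 pp1:3 pp2:3 pp3:3
Op 3: fork(P0) -> P3. 4 ppages; refcounts: pp0:4 pp1:4 pp2:4 pp3:4
Op 4: write(P1, v1, 172). refcount(pp1)=4>1 -> COPY to pp4. 5 ppages; refcounts: pp0:4 pp1:3 pp2:4 pp3:4 pp4:1
Op 5: write(P2, v0, 156). refcount(pp0)=4>1 -> COPY to pp5. 6 ppages; refcounts: pp0:3 pp1:3 pp2:4 pp3:4 pp4:1 pp5:1
Op 6: read(P2, v3) -> 42. No state change.
Op 7: write(P2, v1, 181). refcount(pp1)=3>1 -> COPY to pp6. 7 ppages; refcounts: pp0:3 pp1:2 pp2:4 pp3:4 pp4:1 pp5:1 pp6:1
Op 8: read(P1, v3) -> 42. No state change.
Op 9: read(P0, v3) -> 42. No state change.

Answer: 3 2 4 4 1 1 1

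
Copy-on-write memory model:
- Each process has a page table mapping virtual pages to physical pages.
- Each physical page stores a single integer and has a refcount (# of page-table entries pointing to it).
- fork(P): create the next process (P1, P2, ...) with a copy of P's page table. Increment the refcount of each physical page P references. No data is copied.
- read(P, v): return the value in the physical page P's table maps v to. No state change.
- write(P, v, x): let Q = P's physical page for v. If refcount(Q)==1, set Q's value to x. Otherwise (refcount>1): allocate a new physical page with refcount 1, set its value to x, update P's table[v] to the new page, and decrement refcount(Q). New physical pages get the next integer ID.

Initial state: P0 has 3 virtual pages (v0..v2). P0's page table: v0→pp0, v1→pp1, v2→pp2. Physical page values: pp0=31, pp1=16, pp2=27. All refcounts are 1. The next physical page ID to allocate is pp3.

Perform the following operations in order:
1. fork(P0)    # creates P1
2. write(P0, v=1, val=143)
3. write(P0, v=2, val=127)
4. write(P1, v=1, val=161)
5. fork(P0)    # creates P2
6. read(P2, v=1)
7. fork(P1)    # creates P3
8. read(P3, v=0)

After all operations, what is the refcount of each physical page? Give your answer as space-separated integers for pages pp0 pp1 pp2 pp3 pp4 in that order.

Answer: 4 2 2 2 2

Derivation:
Op 1: fork(P0) -> P1. 3 ppages; refcounts: pp0:2 pp1:2 pp2:2
Op 2: write(P0, v1, 143). refcount(pp1)=2>1 -> COPY to pp3. 4 ppages; refcounts: pp0:2 pp1:1 pp2:2 pp3:1
Op 3: write(P0, v2, 127). refcount(pp2)=2>1 -> COPY to pp4. 5 ppages; refcounts: pp0:2 pp1:1 pp2:1 pp3:1 pp4:1
Op 4: write(P1, v1, 161). refcount(pp1)=1 -> write in place. 5 ppages; refcounts: pp0:2 pp1:1 pp2:1 pp3:1 pp4:1
Op 5: fork(P0) -> P2. 5 ppages; refcounts: pp0:3 pp1:1 pp2:1 pp3:2 pp4:2
Op 6: read(P2, v1) -> 143. No state change.
Op 7: fork(P1) -> P3. 5 ppages; refcounts: pp0:4 pp1:2 pp2:2 pp3:2 pp4:2
Op 8: read(P3, v0) -> 31. No state change.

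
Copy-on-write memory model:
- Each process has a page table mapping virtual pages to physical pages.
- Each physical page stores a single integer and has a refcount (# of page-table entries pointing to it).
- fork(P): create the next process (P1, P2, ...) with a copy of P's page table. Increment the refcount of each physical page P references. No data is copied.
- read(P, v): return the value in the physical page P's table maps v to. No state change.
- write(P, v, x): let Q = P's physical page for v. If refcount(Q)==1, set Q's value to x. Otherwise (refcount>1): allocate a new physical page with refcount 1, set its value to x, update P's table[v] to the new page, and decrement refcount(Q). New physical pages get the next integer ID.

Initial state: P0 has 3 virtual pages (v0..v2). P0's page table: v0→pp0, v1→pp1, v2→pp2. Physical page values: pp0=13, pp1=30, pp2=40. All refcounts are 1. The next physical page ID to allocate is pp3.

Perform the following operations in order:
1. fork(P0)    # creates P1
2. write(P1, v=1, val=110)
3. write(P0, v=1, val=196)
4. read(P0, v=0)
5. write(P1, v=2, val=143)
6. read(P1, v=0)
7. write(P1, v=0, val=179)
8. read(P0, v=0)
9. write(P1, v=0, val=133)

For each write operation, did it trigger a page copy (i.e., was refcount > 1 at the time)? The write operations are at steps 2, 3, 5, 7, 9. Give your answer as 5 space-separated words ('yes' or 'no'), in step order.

Op 1: fork(P0) -> P1. 3 ppages; refcounts: pp0:2 pp1:2 pp2:2
Op 2: write(P1, v1, 110). refcount(pp1)=2>1 -> COPY to pp3. 4 ppages; refcounts: pp0:2 pp1:1 pp2:2 pp3:1
Op 3: write(P0, v1, 196). refcount(pp1)=1 -> write in place. 4 ppages; refcounts: pp0:2 pp1:1 pp2:2 pp3:1
Op 4: read(P0, v0) -> 13. No state change.
Op 5: write(P1, v2, 143). refcount(pp2)=2>1 -> COPY to pp4. 5 ppages; refcounts: pp0:2 pp1:1 pp2:1 pp3:1 pp4:1
Op 6: read(P1, v0) -> 13. No state change.
Op 7: write(P1, v0, 179). refcount(pp0)=2>1 -> COPY to pp5. 6 ppages; refcounts: pp0:1 pp1:1 pp2:1 pp3:1 pp4:1 pp5:1
Op 8: read(P0, v0) -> 13. No state change.
Op 9: write(P1, v0, 133). refcount(pp5)=1 -> write in place. 6 ppages; refcounts: pp0:1 pp1:1 pp2:1 pp3:1 pp4:1 pp5:1

yes no yes yes no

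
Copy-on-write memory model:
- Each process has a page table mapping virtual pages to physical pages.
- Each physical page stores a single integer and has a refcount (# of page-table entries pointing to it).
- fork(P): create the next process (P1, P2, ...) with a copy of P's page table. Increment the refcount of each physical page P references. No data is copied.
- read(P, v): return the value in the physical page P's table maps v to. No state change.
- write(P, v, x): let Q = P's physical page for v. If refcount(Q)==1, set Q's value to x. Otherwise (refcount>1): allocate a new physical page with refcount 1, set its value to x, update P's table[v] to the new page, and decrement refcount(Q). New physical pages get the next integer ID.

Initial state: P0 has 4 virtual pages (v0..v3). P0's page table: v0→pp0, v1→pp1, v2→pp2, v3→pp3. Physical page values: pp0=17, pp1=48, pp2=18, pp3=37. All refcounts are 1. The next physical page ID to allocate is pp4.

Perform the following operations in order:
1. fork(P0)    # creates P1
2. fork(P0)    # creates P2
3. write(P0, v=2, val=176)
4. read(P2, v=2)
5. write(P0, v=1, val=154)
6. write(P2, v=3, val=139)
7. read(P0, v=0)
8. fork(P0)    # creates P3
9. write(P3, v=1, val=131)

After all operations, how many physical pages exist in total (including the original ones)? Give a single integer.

Op 1: fork(P0) -> P1. 4 ppages; refcounts: pp0:2 pp1:2 pp2:2 pp3:2
Op 2: fork(P0) -> P2. 4 ppages; refcounts: pp0:3 pp1:3 pp2:3 pp3:3
Op 3: write(P0, v2, 176). refcount(pp2)=3>1 -> COPY to pp4. 5 ppages; refcounts: pp0:3 pp1:3 pp2:2 pp3:3 pp4:1
Op 4: read(P2, v2) -> 18. No state change.
Op 5: write(P0, v1, 154). refcount(pp1)=3>1 -> COPY to pp5. 6 ppages; refcounts: pp0:3 pp1:2 pp2:2 pp3:3 pp4:1 pp5:1
Op 6: write(P2, v3, 139). refcount(pp3)=3>1 -> COPY to pp6. 7 ppages; refcounts: pp0:3 pp1:2 pp2:2 pp3:2 pp4:1 pp5:1 pp6:1
Op 7: read(P0, v0) -> 17. No state change.
Op 8: fork(P0) -> P3. 7 ppages; refcounts: pp0:4 pp1:2 pp2:2 pp3:3 pp4:2 pp5:2 pp6:1
Op 9: write(P3, v1, 131). refcount(pp5)=2>1 -> COPY to pp7. 8 ppages; refcounts: pp0:4 pp1:2 pp2:2 pp3:3 pp4:2 pp5:1 pp6:1 pp7:1

Answer: 8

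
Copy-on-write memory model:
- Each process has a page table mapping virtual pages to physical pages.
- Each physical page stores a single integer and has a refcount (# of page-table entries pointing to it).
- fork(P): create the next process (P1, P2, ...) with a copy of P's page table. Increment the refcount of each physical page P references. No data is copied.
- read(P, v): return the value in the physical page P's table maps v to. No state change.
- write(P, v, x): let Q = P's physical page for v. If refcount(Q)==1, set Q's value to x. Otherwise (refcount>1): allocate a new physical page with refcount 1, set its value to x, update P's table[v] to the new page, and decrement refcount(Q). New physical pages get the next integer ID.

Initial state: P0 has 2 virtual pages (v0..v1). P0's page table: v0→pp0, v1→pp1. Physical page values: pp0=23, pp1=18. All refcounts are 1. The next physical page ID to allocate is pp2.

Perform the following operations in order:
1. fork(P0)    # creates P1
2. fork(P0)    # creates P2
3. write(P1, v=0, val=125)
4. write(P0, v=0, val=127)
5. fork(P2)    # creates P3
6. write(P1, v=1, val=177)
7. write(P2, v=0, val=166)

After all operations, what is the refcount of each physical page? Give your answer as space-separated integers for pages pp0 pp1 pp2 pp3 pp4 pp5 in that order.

Answer: 1 3 1 1 1 1

Derivation:
Op 1: fork(P0) -> P1. 2 ppages; refcounts: pp0:2 pp1:2
Op 2: fork(P0) -> P2. 2 ppages; refcounts: pp0:3 pp1:3
Op 3: write(P1, v0, 125). refcount(pp0)=3>1 -> COPY to pp2. 3 ppages; refcounts: pp0:2 pp1:3 pp2:1
Op 4: write(P0, v0, 127). refcount(pp0)=2>1 -> COPY to pp3. 4 ppages; refcounts: pp0:1 pp1:3 pp2:1 pp3:1
Op 5: fork(P2) -> P3. 4 ppages; refcounts: pp0:2 pp1:4 pp2:1 pp3:1
Op 6: write(P1, v1, 177). refcount(pp1)=4>1 -> COPY to pp4. 5 ppages; refcounts: pp0:2 pp1:3 pp2:1 pp3:1 pp4:1
Op 7: write(P2, v0, 166). refcount(pp0)=2>1 -> COPY to pp5. 6 ppages; refcounts: pp0:1 pp1:3 pp2:1 pp3:1 pp4:1 pp5:1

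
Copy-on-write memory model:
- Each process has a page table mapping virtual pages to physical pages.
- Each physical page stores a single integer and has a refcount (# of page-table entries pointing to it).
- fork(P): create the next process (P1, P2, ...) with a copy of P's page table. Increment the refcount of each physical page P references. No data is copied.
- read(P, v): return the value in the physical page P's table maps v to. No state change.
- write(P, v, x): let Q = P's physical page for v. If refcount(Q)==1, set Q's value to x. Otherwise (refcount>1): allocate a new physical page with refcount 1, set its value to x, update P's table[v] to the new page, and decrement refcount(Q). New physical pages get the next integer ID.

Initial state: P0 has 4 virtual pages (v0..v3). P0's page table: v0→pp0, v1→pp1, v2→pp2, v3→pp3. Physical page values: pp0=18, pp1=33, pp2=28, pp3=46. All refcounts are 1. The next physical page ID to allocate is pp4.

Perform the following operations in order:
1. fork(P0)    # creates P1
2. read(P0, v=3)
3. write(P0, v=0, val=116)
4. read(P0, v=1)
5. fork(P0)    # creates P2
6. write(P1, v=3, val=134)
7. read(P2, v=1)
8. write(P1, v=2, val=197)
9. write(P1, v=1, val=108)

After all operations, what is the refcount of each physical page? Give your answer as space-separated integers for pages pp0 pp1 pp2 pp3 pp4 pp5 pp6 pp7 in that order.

Answer: 1 2 2 2 2 1 1 1

Derivation:
Op 1: fork(P0) -> P1. 4 ppages; refcounts: pp0:2 pp1:2 pp2:2 pp3:2
Op 2: read(P0, v3) -> 46. No state change.
Op 3: write(P0, v0, 116). refcount(pp0)=2>1 -> COPY to pp4. 5 ppages; refcounts: pp0:1 pp1:2 pp2:2 pp3:2 pp4:1
Op 4: read(P0, v1) -> 33. No state change.
Op 5: fork(P0) -> P2. 5 ppages; refcounts: pp0:1 pp1:3 pp2:3 pp3:3 pp4:2
Op 6: write(P1, v3, 134). refcount(pp3)=3>1 -> COPY to pp5. 6 ppages; refcounts: pp0:1 pp1:3 pp2:3 pp3:2 pp4:2 pp5:1
Op 7: read(P2, v1) -> 33. No state change.
Op 8: write(P1, v2, 197). refcount(pp2)=3>1 -> COPY to pp6. 7 ppages; refcounts: pp0:1 pp1:3 pp2:2 pp3:2 pp4:2 pp5:1 pp6:1
Op 9: write(P1, v1, 108). refcount(pp1)=3>1 -> COPY to pp7. 8 ppages; refcounts: pp0:1 pp1:2 pp2:2 pp3:2 pp4:2 pp5:1 pp6:1 pp7:1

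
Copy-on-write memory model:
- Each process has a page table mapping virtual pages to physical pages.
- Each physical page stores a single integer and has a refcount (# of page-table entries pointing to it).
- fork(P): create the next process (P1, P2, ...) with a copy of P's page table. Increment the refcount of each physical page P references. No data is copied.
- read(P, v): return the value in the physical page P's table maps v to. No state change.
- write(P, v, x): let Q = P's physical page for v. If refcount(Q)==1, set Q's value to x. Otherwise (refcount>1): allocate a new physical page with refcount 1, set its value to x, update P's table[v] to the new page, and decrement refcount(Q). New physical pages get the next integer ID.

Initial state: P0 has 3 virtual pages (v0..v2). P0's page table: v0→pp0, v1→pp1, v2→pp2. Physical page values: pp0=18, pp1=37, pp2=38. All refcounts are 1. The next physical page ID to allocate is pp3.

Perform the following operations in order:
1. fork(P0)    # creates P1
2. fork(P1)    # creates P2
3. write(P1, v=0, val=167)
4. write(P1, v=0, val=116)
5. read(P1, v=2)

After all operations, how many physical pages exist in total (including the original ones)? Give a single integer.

Answer: 4

Derivation:
Op 1: fork(P0) -> P1. 3 ppages; refcounts: pp0:2 pp1:2 pp2:2
Op 2: fork(P1) -> P2. 3 ppages; refcounts: pp0:3 pp1:3 pp2:3
Op 3: write(P1, v0, 167). refcount(pp0)=3>1 -> COPY to pp3. 4 ppages; refcounts: pp0:2 pp1:3 pp2:3 pp3:1
Op 4: write(P1, v0, 116). refcount(pp3)=1 -> write in place. 4 ppages; refcounts: pp0:2 pp1:3 pp2:3 pp3:1
Op 5: read(P1, v2) -> 38. No state change.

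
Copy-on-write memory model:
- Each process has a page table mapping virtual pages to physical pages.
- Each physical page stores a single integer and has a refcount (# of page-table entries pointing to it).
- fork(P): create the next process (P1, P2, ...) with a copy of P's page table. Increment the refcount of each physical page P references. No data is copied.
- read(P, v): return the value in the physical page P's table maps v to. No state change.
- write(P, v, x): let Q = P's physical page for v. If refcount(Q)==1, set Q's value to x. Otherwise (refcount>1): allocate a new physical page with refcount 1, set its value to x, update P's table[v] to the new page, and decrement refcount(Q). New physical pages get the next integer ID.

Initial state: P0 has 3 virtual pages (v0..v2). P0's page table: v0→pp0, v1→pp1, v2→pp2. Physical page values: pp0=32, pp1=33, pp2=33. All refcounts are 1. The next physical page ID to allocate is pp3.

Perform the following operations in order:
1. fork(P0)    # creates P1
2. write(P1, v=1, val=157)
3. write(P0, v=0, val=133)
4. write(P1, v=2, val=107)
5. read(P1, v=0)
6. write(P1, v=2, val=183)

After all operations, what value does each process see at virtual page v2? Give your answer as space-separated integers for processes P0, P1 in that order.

Answer: 33 183

Derivation:
Op 1: fork(P0) -> P1. 3 ppages; refcounts: pp0:2 pp1:2 pp2:2
Op 2: write(P1, v1, 157). refcount(pp1)=2>1 -> COPY to pp3. 4 ppages; refcounts: pp0:2 pp1:1 pp2:2 pp3:1
Op 3: write(P0, v0, 133). refcount(pp0)=2>1 -> COPY to pp4. 5 ppages; refcounts: pp0:1 pp1:1 pp2:2 pp3:1 pp4:1
Op 4: write(P1, v2, 107). refcount(pp2)=2>1 -> COPY to pp5. 6 ppages; refcounts: pp0:1 pp1:1 pp2:1 pp3:1 pp4:1 pp5:1
Op 5: read(P1, v0) -> 32. No state change.
Op 6: write(P1, v2, 183). refcount(pp5)=1 -> write in place. 6 ppages; refcounts: pp0:1 pp1:1 pp2:1 pp3:1 pp4:1 pp5:1
P0: v2 -> pp2 = 33
P1: v2 -> pp5 = 183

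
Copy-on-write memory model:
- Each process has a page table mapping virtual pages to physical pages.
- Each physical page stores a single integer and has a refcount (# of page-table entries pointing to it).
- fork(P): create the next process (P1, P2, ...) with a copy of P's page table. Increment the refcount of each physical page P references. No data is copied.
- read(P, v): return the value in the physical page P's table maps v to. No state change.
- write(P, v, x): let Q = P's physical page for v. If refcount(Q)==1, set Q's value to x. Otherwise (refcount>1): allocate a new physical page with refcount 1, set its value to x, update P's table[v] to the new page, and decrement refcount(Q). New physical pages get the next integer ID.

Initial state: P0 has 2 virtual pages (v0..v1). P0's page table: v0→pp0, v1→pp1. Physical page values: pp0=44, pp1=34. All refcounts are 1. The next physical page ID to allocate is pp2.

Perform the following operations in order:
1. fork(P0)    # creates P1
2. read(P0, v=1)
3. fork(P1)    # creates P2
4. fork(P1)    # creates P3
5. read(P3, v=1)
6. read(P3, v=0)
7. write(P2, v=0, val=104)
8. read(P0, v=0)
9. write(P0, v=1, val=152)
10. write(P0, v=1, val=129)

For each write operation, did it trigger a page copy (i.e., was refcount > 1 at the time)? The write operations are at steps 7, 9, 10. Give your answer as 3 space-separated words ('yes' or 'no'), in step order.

Op 1: fork(P0) -> P1. 2 ppages; refcounts: pp0:2 pp1:2
Op 2: read(P0, v1) -> 34. No state change.
Op 3: fork(P1) -> P2. 2 ppages; refcounts: pp0:3 pp1:3
Op 4: fork(P1) -> P3. 2 ppages; refcounts: pp0:4 pp1:4
Op 5: read(P3, v1) -> 34. No state change.
Op 6: read(P3, v0) -> 44. No state change.
Op 7: write(P2, v0, 104). refcount(pp0)=4>1 -> COPY to pp2. 3 ppages; refcounts: pp0:3 pp1:4 pp2:1
Op 8: read(P0, v0) -> 44. No state change.
Op 9: write(P0, v1, 152). refcount(pp1)=4>1 -> COPY to pp3. 4 ppages; refcounts: pp0:3 pp1:3 pp2:1 pp3:1
Op 10: write(P0, v1, 129). refcount(pp3)=1 -> write in place. 4 ppages; refcounts: pp0:3 pp1:3 pp2:1 pp3:1

yes yes no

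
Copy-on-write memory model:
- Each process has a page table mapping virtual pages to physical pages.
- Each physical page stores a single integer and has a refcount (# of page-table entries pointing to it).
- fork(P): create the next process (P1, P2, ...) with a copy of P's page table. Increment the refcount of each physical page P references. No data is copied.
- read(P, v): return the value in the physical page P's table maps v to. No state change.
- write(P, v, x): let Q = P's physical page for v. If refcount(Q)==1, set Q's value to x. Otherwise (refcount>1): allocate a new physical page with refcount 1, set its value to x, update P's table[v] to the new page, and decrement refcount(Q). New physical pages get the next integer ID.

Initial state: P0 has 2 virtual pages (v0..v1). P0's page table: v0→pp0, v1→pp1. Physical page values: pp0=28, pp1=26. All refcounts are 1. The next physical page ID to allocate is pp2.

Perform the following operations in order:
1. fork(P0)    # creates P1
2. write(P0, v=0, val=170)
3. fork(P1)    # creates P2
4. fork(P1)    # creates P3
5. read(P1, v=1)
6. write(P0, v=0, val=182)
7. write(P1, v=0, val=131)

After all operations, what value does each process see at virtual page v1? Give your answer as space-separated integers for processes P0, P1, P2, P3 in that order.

Answer: 26 26 26 26

Derivation:
Op 1: fork(P0) -> P1. 2 ppages; refcounts: pp0:2 pp1:2
Op 2: write(P0, v0, 170). refcount(pp0)=2>1 -> COPY to pp2. 3 ppages; refcounts: pp0:1 pp1:2 pp2:1
Op 3: fork(P1) -> P2. 3 ppages; refcounts: pp0:2 pp1:3 pp2:1
Op 4: fork(P1) -> P3. 3 ppages; refcounts: pp0:3 pp1:4 pp2:1
Op 5: read(P1, v1) -> 26. No state change.
Op 6: write(P0, v0, 182). refcount(pp2)=1 -> write in place. 3 ppages; refcounts: pp0:3 pp1:4 pp2:1
Op 7: write(P1, v0, 131). refcount(pp0)=3>1 -> COPY to pp3. 4 ppages; refcounts: pp0:2 pp1:4 pp2:1 pp3:1
P0: v1 -> pp1 = 26
P1: v1 -> pp1 = 26
P2: v1 -> pp1 = 26
P3: v1 -> pp1 = 26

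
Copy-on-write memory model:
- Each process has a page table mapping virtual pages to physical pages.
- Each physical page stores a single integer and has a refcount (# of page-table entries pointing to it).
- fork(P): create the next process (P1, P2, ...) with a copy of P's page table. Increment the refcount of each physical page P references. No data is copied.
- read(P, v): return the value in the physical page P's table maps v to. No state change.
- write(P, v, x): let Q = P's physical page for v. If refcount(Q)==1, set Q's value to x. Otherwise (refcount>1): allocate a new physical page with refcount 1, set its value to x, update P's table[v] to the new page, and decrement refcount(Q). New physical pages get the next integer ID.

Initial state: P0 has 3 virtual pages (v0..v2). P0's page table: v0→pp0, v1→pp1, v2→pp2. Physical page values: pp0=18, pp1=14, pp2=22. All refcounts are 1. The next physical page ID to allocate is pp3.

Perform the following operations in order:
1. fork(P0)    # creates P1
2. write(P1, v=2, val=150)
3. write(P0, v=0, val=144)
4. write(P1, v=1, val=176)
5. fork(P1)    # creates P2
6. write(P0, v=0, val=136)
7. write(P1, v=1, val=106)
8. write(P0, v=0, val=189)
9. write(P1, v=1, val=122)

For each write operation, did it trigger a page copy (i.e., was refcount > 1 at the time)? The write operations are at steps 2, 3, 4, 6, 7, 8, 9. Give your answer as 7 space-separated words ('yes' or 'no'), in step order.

Op 1: fork(P0) -> P1. 3 ppages; refcounts: pp0:2 pp1:2 pp2:2
Op 2: write(P1, v2, 150). refcount(pp2)=2>1 -> COPY to pp3. 4 ppages; refcounts: pp0:2 pp1:2 pp2:1 pp3:1
Op 3: write(P0, v0, 144). refcount(pp0)=2>1 -> COPY to pp4. 5 ppages; refcounts: pp0:1 pp1:2 pp2:1 pp3:1 pp4:1
Op 4: write(P1, v1, 176). refcount(pp1)=2>1 -> COPY to pp5. 6 ppages; refcounts: pp0:1 pp1:1 pp2:1 pp3:1 pp4:1 pp5:1
Op 5: fork(P1) -> P2. 6 ppages; refcounts: pp0:2 pp1:1 pp2:1 pp3:2 pp4:1 pp5:2
Op 6: write(P0, v0, 136). refcount(pp4)=1 -> write in place. 6 ppages; refcounts: pp0:2 pp1:1 pp2:1 pp3:2 pp4:1 pp5:2
Op 7: write(P1, v1, 106). refcount(pp5)=2>1 -> COPY to pp6. 7 ppages; refcounts: pp0:2 pp1:1 pp2:1 pp3:2 pp4:1 pp5:1 pp6:1
Op 8: write(P0, v0, 189). refcount(pp4)=1 -> write in place. 7 ppages; refcounts: pp0:2 pp1:1 pp2:1 pp3:2 pp4:1 pp5:1 pp6:1
Op 9: write(P1, v1, 122). refcount(pp6)=1 -> write in place. 7 ppages; refcounts: pp0:2 pp1:1 pp2:1 pp3:2 pp4:1 pp5:1 pp6:1

yes yes yes no yes no no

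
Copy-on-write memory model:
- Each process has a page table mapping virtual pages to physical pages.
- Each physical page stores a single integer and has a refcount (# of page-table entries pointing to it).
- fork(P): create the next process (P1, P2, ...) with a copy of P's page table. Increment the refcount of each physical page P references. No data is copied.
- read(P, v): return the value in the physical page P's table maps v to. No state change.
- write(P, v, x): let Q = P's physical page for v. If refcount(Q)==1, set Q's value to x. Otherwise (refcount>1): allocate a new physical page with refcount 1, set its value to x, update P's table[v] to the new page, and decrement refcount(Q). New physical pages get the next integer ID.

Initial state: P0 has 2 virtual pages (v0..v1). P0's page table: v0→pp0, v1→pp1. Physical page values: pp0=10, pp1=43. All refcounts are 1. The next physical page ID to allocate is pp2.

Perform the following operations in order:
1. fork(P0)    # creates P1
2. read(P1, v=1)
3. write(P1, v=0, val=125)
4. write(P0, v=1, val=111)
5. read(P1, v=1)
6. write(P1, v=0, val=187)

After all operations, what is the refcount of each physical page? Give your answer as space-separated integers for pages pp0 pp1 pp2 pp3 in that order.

Op 1: fork(P0) -> P1. 2 ppages; refcounts: pp0:2 pp1:2
Op 2: read(P1, v1) -> 43. No state change.
Op 3: write(P1, v0, 125). refcount(pp0)=2>1 -> COPY to pp2. 3 ppages; refcounts: pp0:1 pp1:2 pp2:1
Op 4: write(P0, v1, 111). refcount(pp1)=2>1 -> COPY to pp3. 4 ppages; refcounts: pp0:1 pp1:1 pp2:1 pp3:1
Op 5: read(P1, v1) -> 43. No state change.
Op 6: write(P1, v0, 187). refcount(pp2)=1 -> write in place. 4 ppages; refcounts: pp0:1 pp1:1 pp2:1 pp3:1

Answer: 1 1 1 1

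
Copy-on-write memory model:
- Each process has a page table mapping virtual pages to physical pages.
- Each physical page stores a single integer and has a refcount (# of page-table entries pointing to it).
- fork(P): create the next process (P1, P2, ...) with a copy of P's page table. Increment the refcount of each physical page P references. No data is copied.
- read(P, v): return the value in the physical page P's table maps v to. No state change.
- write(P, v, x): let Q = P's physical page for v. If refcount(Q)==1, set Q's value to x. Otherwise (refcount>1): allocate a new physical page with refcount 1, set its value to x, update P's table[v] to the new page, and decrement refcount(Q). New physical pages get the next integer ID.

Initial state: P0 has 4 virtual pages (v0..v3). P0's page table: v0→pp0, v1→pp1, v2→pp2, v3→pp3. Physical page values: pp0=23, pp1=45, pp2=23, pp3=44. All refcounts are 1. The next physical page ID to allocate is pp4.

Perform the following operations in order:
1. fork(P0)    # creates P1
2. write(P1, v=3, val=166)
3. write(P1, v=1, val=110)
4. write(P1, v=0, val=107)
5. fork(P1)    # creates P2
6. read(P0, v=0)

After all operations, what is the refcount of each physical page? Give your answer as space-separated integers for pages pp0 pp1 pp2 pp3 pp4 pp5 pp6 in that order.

Answer: 1 1 3 1 2 2 2

Derivation:
Op 1: fork(P0) -> P1. 4 ppages; refcounts: pp0:2 pp1:2 pp2:2 pp3:2
Op 2: write(P1, v3, 166). refcount(pp3)=2>1 -> COPY to pp4. 5 ppages; refcounts: pp0:2 pp1:2 pp2:2 pp3:1 pp4:1
Op 3: write(P1, v1, 110). refcount(pp1)=2>1 -> COPY to pp5. 6 ppages; refcounts: pp0:2 pp1:1 pp2:2 pp3:1 pp4:1 pp5:1
Op 4: write(P1, v0, 107). refcount(pp0)=2>1 -> COPY to pp6. 7 ppages; refcounts: pp0:1 pp1:1 pp2:2 pp3:1 pp4:1 pp5:1 pp6:1
Op 5: fork(P1) -> P2. 7 ppages; refcounts: pp0:1 pp1:1 pp2:3 pp3:1 pp4:2 pp5:2 pp6:2
Op 6: read(P0, v0) -> 23. No state change.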